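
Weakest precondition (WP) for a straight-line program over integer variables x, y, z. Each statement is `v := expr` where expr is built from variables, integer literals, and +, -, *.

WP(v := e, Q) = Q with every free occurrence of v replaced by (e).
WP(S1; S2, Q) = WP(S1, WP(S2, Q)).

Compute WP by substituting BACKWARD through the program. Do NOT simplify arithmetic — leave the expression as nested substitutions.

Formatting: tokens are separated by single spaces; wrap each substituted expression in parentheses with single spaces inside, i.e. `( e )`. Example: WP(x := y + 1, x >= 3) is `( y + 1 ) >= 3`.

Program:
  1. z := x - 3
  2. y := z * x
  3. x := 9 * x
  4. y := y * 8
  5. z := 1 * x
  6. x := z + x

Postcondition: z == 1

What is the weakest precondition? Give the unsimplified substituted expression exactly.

post: z == 1
stmt 6: x := z + x  -- replace 0 occurrence(s) of x with (z + x)
  => z == 1
stmt 5: z := 1 * x  -- replace 1 occurrence(s) of z with (1 * x)
  => ( 1 * x ) == 1
stmt 4: y := y * 8  -- replace 0 occurrence(s) of y with (y * 8)
  => ( 1 * x ) == 1
stmt 3: x := 9 * x  -- replace 1 occurrence(s) of x with (9 * x)
  => ( 1 * ( 9 * x ) ) == 1
stmt 2: y := z * x  -- replace 0 occurrence(s) of y with (z * x)
  => ( 1 * ( 9 * x ) ) == 1
stmt 1: z := x - 3  -- replace 0 occurrence(s) of z with (x - 3)
  => ( 1 * ( 9 * x ) ) == 1

Answer: ( 1 * ( 9 * x ) ) == 1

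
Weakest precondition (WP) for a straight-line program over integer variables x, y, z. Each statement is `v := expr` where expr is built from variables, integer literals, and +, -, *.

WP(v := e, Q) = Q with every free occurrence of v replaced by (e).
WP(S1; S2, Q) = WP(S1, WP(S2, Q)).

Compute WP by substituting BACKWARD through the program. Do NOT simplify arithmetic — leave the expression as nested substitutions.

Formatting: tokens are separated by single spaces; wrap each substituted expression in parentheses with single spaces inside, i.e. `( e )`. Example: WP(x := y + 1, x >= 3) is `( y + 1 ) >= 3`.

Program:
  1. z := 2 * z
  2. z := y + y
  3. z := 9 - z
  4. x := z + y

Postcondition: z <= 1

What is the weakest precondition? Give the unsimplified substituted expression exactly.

Answer: ( 9 - ( y + y ) ) <= 1

Derivation:
post: z <= 1
stmt 4: x := z + y  -- replace 0 occurrence(s) of x with (z + y)
  => z <= 1
stmt 3: z := 9 - z  -- replace 1 occurrence(s) of z with (9 - z)
  => ( 9 - z ) <= 1
stmt 2: z := y + y  -- replace 1 occurrence(s) of z with (y + y)
  => ( 9 - ( y + y ) ) <= 1
stmt 1: z := 2 * z  -- replace 0 occurrence(s) of z with (2 * z)
  => ( 9 - ( y + y ) ) <= 1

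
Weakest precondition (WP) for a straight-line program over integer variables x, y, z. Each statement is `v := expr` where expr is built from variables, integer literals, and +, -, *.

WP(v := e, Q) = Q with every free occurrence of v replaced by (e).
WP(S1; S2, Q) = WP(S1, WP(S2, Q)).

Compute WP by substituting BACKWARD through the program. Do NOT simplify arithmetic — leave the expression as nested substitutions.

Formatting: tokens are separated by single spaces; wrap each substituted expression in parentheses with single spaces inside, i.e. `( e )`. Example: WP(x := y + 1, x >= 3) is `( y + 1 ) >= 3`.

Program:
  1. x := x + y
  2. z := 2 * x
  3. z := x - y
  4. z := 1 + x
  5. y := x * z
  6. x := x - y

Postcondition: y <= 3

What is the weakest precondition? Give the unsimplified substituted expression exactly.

post: y <= 3
stmt 6: x := x - y  -- replace 0 occurrence(s) of x with (x - y)
  => y <= 3
stmt 5: y := x * z  -- replace 1 occurrence(s) of y with (x * z)
  => ( x * z ) <= 3
stmt 4: z := 1 + x  -- replace 1 occurrence(s) of z with (1 + x)
  => ( x * ( 1 + x ) ) <= 3
stmt 3: z := x - y  -- replace 0 occurrence(s) of z with (x - y)
  => ( x * ( 1 + x ) ) <= 3
stmt 2: z := 2 * x  -- replace 0 occurrence(s) of z with (2 * x)
  => ( x * ( 1 + x ) ) <= 3
stmt 1: x := x + y  -- replace 2 occurrence(s) of x with (x + y)
  => ( ( x + y ) * ( 1 + ( x + y ) ) ) <= 3

Answer: ( ( x + y ) * ( 1 + ( x + y ) ) ) <= 3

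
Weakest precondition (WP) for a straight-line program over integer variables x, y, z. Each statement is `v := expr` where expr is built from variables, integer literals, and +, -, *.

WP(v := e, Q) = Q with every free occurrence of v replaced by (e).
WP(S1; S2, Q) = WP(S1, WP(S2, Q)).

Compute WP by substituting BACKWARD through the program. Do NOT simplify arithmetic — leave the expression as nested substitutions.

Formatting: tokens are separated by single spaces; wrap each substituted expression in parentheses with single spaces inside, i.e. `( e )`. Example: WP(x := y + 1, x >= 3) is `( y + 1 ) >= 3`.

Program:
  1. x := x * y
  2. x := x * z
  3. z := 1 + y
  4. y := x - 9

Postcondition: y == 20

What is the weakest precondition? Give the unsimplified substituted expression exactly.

post: y == 20
stmt 4: y := x - 9  -- replace 1 occurrence(s) of y with (x - 9)
  => ( x - 9 ) == 20
stmt 3: z := 1 + y  -- replace 0 occurrence(s) of z with (1 + y)
  => ( x - 9 ) == 20
stmt 2: x := x * z  -- replace 1 occurrence(s) of x with (x * z)
  => ( ( x * z ) - 9 ) == 20
stmt 1: x := x * y  -- replace 1 occurrence(s) of x with (x * y)
  => ( ( ( x * y ) * z ) - 9 ) == 20

Answer: ( ( ( x * y ) * z ) - 9 ) == 20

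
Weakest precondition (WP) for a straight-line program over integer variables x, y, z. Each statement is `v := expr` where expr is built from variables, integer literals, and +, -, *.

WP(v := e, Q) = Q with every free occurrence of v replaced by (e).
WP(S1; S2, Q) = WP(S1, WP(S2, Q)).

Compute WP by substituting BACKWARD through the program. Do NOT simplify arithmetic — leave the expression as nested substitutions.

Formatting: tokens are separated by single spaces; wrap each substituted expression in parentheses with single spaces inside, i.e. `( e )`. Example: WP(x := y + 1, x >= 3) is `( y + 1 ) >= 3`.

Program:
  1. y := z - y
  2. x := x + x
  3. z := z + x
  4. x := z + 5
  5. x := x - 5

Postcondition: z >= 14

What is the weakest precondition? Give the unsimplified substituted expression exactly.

Answer: ( z + ( x + x ) ) >= 14

Derivation:
post: z >= 14
stmt 5: x := x - 5  -- replace 0 occurrence(s) of x with (x - 5)
  => z >= 14
stmt 4: x := z + 5  -- replace 0 occurrence(s) of x with (z + 5)
  => z >= 14
stmt 3: z := z + x  -- replace 1 occurrence(s) of z with (z + x)
  => ( z + x ) >= 14
stmt 2: x := x + x  -- replace 1 occurrence(s) of x with (x + x)
  => ( z + ( x + x ) ) >= 14
stmt 1: y := z - y  -- replace 0 occurrence(s) of y with (z - y)
  => ( z + ( x + x ) ) >= 14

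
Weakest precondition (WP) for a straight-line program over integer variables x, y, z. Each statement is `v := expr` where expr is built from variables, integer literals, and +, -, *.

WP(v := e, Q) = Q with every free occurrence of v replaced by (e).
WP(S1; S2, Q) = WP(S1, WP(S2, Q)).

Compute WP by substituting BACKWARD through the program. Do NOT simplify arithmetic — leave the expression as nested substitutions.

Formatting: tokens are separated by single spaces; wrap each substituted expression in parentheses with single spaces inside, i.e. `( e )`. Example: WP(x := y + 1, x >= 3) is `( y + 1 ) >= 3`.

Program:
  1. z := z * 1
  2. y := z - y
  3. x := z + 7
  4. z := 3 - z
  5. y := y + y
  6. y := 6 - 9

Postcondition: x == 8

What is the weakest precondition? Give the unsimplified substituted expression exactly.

post: x == 8
stmt 6: y := 6 - 9  -- replace 0 occurrence(s) of y with (6 - 9)
  => x == 8
stmt 5: y := y + y  -- replace 0 occurrence(s) of y with (y + y)
  => x == 8
stmt 4: z := 3 - z  -- replace 0 occurrence(s) of z with (3 - z)
  => x == 8
stmt 3: x := z + 7  -- replace 1 occurrence(s) of x with (z + 7)
  => ( z + 7 ) == 8
stmt 2: y := z - y  -- replace 0 occurrence(s) of y with (z - y)
  => ( z + 7 ) == 8
stmt 1: z := z * 1  -- replace 1 occurrence(s) of z with (z * 1)
  => ( ( z * 1 ) + 7 ) == 8

Answer: ( ( z * 1 ) + 7 ) == 8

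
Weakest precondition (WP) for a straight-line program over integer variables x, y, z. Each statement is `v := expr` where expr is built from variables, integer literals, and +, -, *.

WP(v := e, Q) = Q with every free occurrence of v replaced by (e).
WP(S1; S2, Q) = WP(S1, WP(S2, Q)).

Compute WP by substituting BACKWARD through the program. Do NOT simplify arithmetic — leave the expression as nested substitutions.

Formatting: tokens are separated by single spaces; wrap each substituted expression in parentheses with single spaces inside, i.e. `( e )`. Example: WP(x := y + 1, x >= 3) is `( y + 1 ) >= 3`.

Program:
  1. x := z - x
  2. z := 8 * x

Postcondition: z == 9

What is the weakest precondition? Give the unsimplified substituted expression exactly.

post: z == 9
stmt 2: z := 8 * x  -- replace 1 occurrence(s) of z with (8 * x)
  => ( 8 * x ) == 9
stmt 1: x := z - x  -- replace 1 occurrence(s) of x with (z - x)
  => ( 8 * ( z - x ) ) == 9

Answer: ( 8 * ( z - x ) ) == 9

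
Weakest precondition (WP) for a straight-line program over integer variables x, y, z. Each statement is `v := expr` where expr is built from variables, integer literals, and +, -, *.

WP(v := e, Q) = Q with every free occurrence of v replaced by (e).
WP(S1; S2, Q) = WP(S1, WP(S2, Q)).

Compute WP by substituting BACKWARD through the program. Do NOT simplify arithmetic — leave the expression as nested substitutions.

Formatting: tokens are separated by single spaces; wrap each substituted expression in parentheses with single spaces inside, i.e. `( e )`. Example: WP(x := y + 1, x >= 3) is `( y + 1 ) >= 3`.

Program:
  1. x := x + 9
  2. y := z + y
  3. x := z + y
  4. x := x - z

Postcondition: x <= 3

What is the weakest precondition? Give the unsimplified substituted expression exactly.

post: x <= 3
stmt 4: x := x - z  -- replace 1 occurrence(s) of x with (x - z)
  => ( x - z ) <= 3
stmt 3: x := z + y  -- replace 1 occurrence(s) of x with (z + y)
  => ( ( z + y ) - z ) <= 3
stmt 2: y := z + y  -- replace 1 occurrence(s) of y with (z + y)
  => ( ( z + ( z + y ) ) - z ) <= 3
stmt 1: x := x + 9  -- replace 0 occurrence(s) of x with (x + 9)
  => ( ( z + ( z + y ) ) - z ) <= 3

Answer: ( ( z + ( z + y ) ) - z ) <= 3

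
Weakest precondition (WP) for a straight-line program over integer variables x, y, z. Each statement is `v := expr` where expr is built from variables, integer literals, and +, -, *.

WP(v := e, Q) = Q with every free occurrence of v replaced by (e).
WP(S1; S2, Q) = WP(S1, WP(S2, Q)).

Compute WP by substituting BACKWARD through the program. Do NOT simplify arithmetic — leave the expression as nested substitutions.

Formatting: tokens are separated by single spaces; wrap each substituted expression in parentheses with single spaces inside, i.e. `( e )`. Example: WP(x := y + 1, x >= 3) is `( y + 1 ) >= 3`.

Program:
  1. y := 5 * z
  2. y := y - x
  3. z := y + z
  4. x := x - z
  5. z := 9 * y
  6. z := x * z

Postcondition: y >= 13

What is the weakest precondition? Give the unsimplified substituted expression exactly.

post: y >= 13
stmt 6: z := x * z  -- replace 0 occurrence(s) of z with (x * z)
  => y >= 13
stmt 5: z := 9 * y  -- replace 0 occurrence(s) of z with (9 * y)
  => y >= 13
stmt 4: x := x - z  -- replace 0 occurrence(s) of x with (x - z)
  => y >= 13
stmt 3: z := y + z  -- replace 0 occurrence(s) of z with (y + z)
  => y >= 13
stmt 2: y := y - x  -- replace 1 occurrence(s) of y with (y - x)
  => ( y - x ) >= 13
stmt 1: y := 5 * z  -- replace 1 occurrence(s) of y with (5 * z)
  => ( ( 5 * z ) - x ) >= 13

Answer: ( ( 5 * z ) - x ) >= 13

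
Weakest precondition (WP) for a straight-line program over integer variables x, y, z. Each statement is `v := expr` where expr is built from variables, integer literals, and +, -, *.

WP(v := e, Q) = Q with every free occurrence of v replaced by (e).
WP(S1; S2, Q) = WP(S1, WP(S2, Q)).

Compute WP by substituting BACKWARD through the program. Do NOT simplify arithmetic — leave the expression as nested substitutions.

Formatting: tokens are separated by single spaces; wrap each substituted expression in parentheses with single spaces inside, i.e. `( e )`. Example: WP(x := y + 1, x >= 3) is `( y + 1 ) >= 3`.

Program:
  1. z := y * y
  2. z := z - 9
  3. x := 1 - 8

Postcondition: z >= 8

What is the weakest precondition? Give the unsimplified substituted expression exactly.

post: z >= 8
stmt 3: x := 1 - 8  -- replace 0 occurrence(s) of x with (1 - 8)
  => z >= 8
stmt 2: z := z - 9  -- replace 1 occurrence(s) of z with (z - 9)
  => ( z - 9 ) >= 8
stmt 1: z := y * y  -- replace 1 occurrence(s) of z with (y * y)
  => ( ( y * y ) - 9 ) >= 8

Answer: ( ( y * y ) - 9 ) >= 8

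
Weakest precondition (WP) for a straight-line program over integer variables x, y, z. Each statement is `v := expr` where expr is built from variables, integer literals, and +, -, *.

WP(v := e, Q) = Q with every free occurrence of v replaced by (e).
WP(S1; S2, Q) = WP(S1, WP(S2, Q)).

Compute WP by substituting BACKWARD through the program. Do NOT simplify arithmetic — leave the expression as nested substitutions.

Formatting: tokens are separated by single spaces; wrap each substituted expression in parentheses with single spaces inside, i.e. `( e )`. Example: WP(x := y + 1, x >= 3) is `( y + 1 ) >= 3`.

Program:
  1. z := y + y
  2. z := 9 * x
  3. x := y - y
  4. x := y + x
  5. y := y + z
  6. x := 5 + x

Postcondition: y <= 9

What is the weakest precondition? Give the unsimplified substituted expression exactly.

post: y <= 9
stmt 6: x := 5 + x  -- replace 0 occurrence(s) of x with (5 + x)
  => y <= 9
stmt 5: y := y + z  -- replace 1 occurrence(s) of y with (y + z)
  => ( y + z ) <= 9
stmt 4: x := y + x  -- replace 0 occurrence(s) of x with (y + x)
  => ( y + z ) <= 9
stmt 3: x := y - y  -- replace 0 occurrence(s) of x with (y - y)
  => ( y + z ) <= 9
stmt 2: z := 9 * x  -- replace 1 occurrence(s) of z with (9 * x)
  => ( y + ( 9 * x ) ) <= 9
stmt 1: z := y + y  -- replace 0 occurrence(s) of z with (y + y)
  => ( y + ( 9 * x ) ) <= 9

Answer: ( y + ( 9 * x ) ) <= 9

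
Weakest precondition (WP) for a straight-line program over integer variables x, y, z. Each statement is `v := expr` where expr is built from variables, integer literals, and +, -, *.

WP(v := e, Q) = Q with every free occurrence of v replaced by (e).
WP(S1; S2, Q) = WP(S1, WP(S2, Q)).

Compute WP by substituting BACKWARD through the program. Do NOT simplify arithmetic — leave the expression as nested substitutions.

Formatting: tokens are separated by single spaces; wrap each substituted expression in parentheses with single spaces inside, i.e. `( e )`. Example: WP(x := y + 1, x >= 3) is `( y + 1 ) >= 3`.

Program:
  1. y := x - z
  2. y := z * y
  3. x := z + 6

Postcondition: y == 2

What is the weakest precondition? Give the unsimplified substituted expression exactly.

Answer: ( z * ( x - z ) ) == 2

Derivation:
post: y == 2
stmt 3: x := z + 6  -- replace 0 occurrence(s) of x with (z + 6)
  => y == 2
stmt 2: y := z * y  -- replace 1 occurrence(s) of y with (z * y)
  => ( z * y ) == 2
stmt 1: y := x - z  -- replace 1 occurrence(s) of y with (x - z)
  => ( z * ( x - z ) ) == 2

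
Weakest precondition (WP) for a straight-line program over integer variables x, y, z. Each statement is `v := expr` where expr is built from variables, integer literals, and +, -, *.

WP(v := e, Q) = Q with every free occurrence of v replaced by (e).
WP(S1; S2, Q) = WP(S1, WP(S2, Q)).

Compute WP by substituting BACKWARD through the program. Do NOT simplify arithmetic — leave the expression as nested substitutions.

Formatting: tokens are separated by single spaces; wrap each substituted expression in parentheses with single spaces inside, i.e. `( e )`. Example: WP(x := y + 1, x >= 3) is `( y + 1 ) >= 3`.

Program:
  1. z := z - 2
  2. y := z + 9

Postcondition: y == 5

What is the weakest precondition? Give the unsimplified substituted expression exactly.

Answer: ( ( z - 2 ) + 9 ) == 5

Derivation:
post: y == 5
stmt 2: y := z + 9  -- replace 1 occurrence(s) of y with (z + 9)
  => ( z + 9 ) == 5
stmt 1: z := z - 2  -- replace 1 occurrence(s) of z with (z - 2)
  => ( ( z - 2 ) + 9 ) == 5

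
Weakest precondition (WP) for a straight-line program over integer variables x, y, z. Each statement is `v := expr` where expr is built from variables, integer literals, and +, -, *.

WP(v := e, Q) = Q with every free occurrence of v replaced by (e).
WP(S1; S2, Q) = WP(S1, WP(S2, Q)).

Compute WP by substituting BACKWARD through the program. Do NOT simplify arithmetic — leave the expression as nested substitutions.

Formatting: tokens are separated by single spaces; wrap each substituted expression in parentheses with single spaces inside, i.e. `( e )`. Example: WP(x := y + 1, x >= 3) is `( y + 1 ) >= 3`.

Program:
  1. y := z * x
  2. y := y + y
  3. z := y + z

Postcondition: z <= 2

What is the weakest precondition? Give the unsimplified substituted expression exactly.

post: z <= 2
stmt 3: z := y + z  -- replace 1 occurrence(s) of z with (y + z)
  => ( y + z ) <= 2
stmt 2: y := y + y  -- replace 1 occurrence(s) of y with (y + y)
  => ( ( y + y ) + z ) <= 2
stmt 1: y := z * x  -- replace 2 occurrence(s) of y with (z * x)
  => ( ( ( z * x ) + ( z * x ) ) + z ) <= 2

Answer: ( ( ( z * x ) + ( z * x ) ) + z ) <= 2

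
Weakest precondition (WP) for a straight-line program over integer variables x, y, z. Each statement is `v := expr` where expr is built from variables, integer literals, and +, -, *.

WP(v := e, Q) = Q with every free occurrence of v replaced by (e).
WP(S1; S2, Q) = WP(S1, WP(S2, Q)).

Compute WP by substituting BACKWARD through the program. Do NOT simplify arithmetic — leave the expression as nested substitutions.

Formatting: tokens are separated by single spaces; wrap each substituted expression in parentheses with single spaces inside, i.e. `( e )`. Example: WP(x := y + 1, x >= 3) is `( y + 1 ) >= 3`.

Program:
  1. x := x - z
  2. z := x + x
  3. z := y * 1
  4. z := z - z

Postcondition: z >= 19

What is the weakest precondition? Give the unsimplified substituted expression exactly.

post: z >= 19
stmt 4: z := z - z  -- replace 1 occurrence(s) of z with (z - z)
  => ( z - z ) >= 19
stmt 3: z := y * 1  -- replace 2 occurrence(s) of z with (y * 1)
  => ( ( y * 1 ) - ( y * 1 ) ) >= 19
stmt 2: z := x + x  -- replace 0 occurrence(s) of z with (x + x)
  => ( ( y * 1 ) - ( y * 1 ) ) >= 19
stmt 1: x := x - z  -- replace 0 occurrence(s) of x with (x - z)
  => ( ( y * 1 ) - ( y * 1 ) ) >= 19

Answer: ( ( y * 1 ) - ( y * 1 ) ) >= 19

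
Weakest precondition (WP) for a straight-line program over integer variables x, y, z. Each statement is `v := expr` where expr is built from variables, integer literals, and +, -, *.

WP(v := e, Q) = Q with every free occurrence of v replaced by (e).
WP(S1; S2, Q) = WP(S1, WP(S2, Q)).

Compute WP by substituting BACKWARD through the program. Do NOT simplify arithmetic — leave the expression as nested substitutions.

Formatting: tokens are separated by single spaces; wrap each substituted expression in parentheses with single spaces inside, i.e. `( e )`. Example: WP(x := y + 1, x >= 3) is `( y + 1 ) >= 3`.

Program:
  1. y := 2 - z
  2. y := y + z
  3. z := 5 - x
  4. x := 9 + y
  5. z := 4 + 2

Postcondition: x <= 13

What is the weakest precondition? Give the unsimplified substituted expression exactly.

post: x <= 13
stmt 5: z := 4 + 2  -- replace 0 occurrence(s) of z with (4 + 2)
  => x <= 13
stmt 4: x := 9 + y  -- replace 1 occurrence(s) of x with (9 + y)
  => ( 9 + y ) <= 13
stmt 3: z := 5 - x  -- replace 0 occurrence(s) of z with (5 - x)
  => ( 9 + y ) <= 13
stmt 2: y := y + z  -- replace 1 occurrence(s) of y with (y + z)
  => ( 9 + ( y + z ) ) <= 13
stmt 1: y := 2 - z  -- replace 1 occurrence(s) of y with (2 - z)
  => ( 9 + ( ( 2 - z ) + z ) ) <= 13

Answer: ( 9 + ( ( 2 - z ) + z ) ) <= 13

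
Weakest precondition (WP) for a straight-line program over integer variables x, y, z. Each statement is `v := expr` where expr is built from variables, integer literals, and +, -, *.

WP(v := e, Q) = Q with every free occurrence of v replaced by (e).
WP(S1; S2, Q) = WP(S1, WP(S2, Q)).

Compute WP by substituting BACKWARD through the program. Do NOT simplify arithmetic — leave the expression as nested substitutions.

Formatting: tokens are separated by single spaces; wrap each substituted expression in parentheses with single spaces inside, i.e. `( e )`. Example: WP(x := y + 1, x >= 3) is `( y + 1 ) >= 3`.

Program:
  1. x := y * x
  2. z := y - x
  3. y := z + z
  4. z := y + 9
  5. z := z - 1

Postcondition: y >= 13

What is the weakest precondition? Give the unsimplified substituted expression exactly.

post: y >= 13
stmt 5: z := z - 1  -- replace 0 occurrence(s) of z with (z - 1)
  => y >= 13
stmt 4: z := y + 9  -- replace 0 occurrence(s) of z with (y + 9)
  => y >= 13
stmt 3: y := z + z  -- replace 1 occurrence(s) of y with (z + z)
  => ( z + z ) >= 13
stmt 2: z := y - x  -- replace 2 occurrence(s) of z with (y - x)
  => ( ( y - x ) + ( y - x ) ) >= 13
stmt 1: x := y * x  -- replace 2 occurrence(s) of x with (y * x)
  => ( ( y - ( y * x ) ) + ( y - ( y * x ) ) ) >= 13

Answer: ( ( y - ( y * x ) ) + ( y - ( y * x ) ) ) >= 13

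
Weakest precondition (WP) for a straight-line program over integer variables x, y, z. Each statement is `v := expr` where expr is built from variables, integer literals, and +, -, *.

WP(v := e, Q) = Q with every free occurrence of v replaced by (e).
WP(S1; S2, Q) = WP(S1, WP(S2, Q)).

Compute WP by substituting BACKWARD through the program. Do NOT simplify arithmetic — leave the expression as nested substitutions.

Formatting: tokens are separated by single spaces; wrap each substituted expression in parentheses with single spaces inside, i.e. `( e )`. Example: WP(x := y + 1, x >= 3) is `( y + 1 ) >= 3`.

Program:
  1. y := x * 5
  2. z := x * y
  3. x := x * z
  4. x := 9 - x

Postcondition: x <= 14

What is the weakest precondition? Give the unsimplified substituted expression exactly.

Answer: ( 9 - ( x * ( x * ( x * 5 ) ) ) ) <= 14

Derivation:
post: x <= 14
stmt 4: x := 9 - x  -- replace 1 occurrence(s) of x with (9 - x)
  => ( 9 - x ) <= 14
stmt 3: x := x * z  -- replace 1 occurrence(s) of x with (x * z)
  => ( 9 - ( x * z ) ) <= 14
stmt 2: z := x * y  -- replace 1 occurrence(s) of z with (x * y)
  => ( 9 - ( x * ( x * y ) ) ) <= 14
stmt 1: y := x * 5  -- replace 1 occurrence(s) of y with (x * 5)
  => ( 9 - ( x * ( x * ( x * 5 ) ) ) ) <= 14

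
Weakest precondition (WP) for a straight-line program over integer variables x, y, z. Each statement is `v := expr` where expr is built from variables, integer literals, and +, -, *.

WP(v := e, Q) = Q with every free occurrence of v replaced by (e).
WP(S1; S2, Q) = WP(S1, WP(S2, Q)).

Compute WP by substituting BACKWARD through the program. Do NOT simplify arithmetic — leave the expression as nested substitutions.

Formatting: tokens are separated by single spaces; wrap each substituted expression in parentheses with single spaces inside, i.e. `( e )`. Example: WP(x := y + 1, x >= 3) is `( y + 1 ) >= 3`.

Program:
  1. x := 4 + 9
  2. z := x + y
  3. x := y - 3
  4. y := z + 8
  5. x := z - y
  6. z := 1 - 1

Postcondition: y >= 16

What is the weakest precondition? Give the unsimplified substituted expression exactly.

Answer: ( ( ( 4 + 9 ) + y ) + 8 ) >= 16

Derivation:
post: y >= 16
stmt 6: z := 1 - 1  -- replace 0 occurrence(s) of z with (1 - 1)
  => y >= 16
stmt 5: x := z - y  -- replace 0 occurrence(s) of x with (z - y)
  => y >= 16
stmt 4: y := z + 8  -- replace 1 occurrence(s) of y with (z + 8)
  => ( z + 8 ) >= 16
stmt 3: x := y - 3  -- replace 0 occurrence(s) of x with (y - 3)
  => ( z + 8 ) >= 16
stmt 2: z := x + y  -- replace 1 occurrence(s) of z with (x + y)
  => ( ( x + y ) + 8 ) >= 16
stmt 1: x := 4 + 9  -- replace 1 occurrence(s) of x with (4 + 9)
  => ( ( ( 4 + 9 ) + y ) + 8 ) >= 16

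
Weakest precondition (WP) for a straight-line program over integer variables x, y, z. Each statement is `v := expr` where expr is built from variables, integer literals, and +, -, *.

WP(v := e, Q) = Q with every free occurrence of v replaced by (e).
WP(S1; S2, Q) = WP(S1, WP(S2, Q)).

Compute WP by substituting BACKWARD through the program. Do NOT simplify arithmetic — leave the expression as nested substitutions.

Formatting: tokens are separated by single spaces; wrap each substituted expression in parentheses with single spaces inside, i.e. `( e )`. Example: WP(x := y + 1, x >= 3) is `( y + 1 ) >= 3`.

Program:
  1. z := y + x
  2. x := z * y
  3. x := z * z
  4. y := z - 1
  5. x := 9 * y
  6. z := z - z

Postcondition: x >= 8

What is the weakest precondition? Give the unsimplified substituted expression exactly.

post: x >= 8
stmt 6: z := z - z  -- replace 0 occurrence(s) of z with (z - z)
  => x >= 8
stmt 5: x := 9 * y  -- replace 1 occurrence(s) of x with (9 * y)
  => ( 9 * y ) >= 8
stmt 4: y := z - 1  -- replace 1 occurrence(s) of y with (z - 1)
  => ( 9 * ( z - 1 ) ) >= 8
stmt 3: x := z * z  -- replace 0 occurrence(s) of x with (z * z)
  => ( 9 * ( z - 1 ) ) >= 8
stmt 2: x := z * y  -- replace 0 occurrence(s) of x with (z * y)
  => ( 9 * ( z - 1 ) ) >= 8
stmt 1: z := y + x  -- replace 1 occurrence(s) of z with (y + x)
  => ( 9 * ( ( y + x ) - 1 ) ) >= 8

Answer: ( 9 * ( ( y + x ) - 1 ) ) >= 8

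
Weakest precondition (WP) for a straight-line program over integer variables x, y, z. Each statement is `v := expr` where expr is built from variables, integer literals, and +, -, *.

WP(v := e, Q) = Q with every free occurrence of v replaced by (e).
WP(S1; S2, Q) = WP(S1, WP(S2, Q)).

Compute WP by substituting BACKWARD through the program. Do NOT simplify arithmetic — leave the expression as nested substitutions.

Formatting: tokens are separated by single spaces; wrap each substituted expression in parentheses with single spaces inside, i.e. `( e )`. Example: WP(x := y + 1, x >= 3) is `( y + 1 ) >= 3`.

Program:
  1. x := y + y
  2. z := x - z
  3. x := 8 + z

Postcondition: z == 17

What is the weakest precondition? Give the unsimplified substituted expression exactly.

post: z == 17
stmt 3: x := 8 + z  -- replace 0 occurrence(s) of x with (8 + z)
  => z == 17
stmt 2: z := x - z  -- replace 1 occurrence(s) of z with (x - z)
  => ( x - z ) == 17
stmt 1: x := y + y  -- replace 1 occurrence(s) of x with (y + y)
  => ( ( y + y ) - z ) == 17

Answer: ( ( y + y ) - z ) == 17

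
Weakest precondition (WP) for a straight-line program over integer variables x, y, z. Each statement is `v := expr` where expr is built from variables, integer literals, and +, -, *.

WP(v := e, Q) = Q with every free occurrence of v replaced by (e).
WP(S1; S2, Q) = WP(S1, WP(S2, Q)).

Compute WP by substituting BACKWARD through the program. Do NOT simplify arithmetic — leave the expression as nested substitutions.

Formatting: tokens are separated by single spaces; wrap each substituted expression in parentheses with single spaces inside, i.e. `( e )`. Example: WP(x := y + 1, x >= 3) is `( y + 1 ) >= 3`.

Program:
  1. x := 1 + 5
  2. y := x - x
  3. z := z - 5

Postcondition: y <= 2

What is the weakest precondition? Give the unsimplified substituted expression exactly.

post: y <= 2
stmt 3: z := z - 5  -- replace 0 occurrence(s) of z with (z - 5)
  => y <= 2
stmt 2: y := x - x  -- replace 1 occurrence(s) of y with (x - x)
  => ( x - x ) <= 2
stmt 1: x := 1 + 5  -- replace 2 occurrence(s) of x with (1 + 5)
  => ( ( 1 + 5 ) - ( 1 + 5 ) ) <= 2

Answer: ( ( 1 + 5 ) - ( 1 + 5 ) ) <= 2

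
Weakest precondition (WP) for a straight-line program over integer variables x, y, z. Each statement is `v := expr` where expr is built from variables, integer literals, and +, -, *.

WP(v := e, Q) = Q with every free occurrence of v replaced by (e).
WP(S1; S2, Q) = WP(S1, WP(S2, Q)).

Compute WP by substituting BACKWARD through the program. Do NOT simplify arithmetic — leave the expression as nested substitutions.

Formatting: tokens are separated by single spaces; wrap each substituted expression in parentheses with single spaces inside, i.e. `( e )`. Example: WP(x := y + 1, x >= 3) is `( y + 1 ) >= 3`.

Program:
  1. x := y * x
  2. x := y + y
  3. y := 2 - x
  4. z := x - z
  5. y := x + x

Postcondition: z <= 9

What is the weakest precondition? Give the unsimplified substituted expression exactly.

Answer: ( ( y + y ) - z ) <= 9

Derivation:
post: z <= 9
stmt 5: y := x + x  -- replace 0 occurrence(s) of y with (x + x)
  => z <= 9
stmt 4: z := x - z  -- replace 1 occurrence(s) of z with (x - z)
  => ( x - z ) <= 9
stmt 3: y := 2 - x  -- replace 0 occurrence(s) of y with (2 - x)
  => ( x - z ) <= 9
stmt 2: x := y + y  -- replace 1 occurrence(s) of x with (y + y)
  => ( ( y + y ) - z ) <= 9
stmt 1: x := y * x  -- replace 0 occurrence(s) of x with (y * x)
  => ( ( y + y ) - z ) <= 9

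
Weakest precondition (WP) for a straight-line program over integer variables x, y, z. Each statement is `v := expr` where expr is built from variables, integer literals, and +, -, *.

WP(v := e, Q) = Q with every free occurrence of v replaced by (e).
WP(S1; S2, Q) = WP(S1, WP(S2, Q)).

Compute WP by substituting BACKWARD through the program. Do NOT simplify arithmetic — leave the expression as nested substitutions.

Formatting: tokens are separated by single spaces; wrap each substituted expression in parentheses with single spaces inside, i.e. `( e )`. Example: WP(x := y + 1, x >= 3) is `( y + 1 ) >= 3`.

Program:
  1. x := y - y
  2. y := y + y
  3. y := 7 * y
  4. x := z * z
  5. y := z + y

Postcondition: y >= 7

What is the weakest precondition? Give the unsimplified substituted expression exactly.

post: y >= 7
stmt 5: y := z + y  -- replace 1 occurrence(s) of y with (z + y)
  => ( z + y ) >= 7
stmt 4: x := z * z  -- replace 0 occurrence(s) of x with (z * z)
  => ( z + y ) >= 7
stmt 3: y := 7 * y  -- replace 1 occurrence(s) of y with (7 * y)
  => ( z + ( 7 * y ) ) >= 7
stmt 2: y := y + y  -- replace 1 occurrence(s) of y with (y + y)
  => ( z + ( 7 * ( y + y ) ) ) >= 7
stmt 1: x := y - y  -- replace 0 occurrence(s) of x with (y - y)
  => ( z + ( 7 * ( y + y ) ) ) >= 7

Answer: ( z + ( 7 * ( y + y ) ) ) >= 7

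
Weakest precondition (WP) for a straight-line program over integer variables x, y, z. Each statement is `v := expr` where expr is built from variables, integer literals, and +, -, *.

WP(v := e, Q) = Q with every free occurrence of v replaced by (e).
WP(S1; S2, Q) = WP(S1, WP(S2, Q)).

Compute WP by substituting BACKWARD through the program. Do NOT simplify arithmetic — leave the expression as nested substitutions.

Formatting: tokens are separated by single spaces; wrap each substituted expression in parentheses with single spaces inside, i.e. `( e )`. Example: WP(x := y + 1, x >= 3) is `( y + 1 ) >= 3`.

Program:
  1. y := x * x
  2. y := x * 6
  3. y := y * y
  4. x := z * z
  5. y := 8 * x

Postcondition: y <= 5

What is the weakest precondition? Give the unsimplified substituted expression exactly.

post: y <= 5
stmt 5: y := 8 * x  -- replace 1 occurrence(s) of y with (8 * x)
  => ( 8 * x ) <= 5
stmt 4: x := z * z  -- replace 1 occurrence(s) of x with (z * z)
  => ( 8 * ( z * z ) ) <= 5
stmt 3: y := y * y  -- replace 0 occurrence(s) of y with (y * y)
  => ( 8 * ( z * z ) ) <= 5
stmt 2: y := x * 6  -- replace 0 occurrence(s) of y with (x * 6)
  => ( 8 * ( z * z ) ) <= 5
stmt 1: y := x * x  -- replace 0 occurrence(s) of y with (x * x)
  => ( 8 * ( z * z ) ) <= 5

Answer: ( 8 * ( z * z ) ) <= 5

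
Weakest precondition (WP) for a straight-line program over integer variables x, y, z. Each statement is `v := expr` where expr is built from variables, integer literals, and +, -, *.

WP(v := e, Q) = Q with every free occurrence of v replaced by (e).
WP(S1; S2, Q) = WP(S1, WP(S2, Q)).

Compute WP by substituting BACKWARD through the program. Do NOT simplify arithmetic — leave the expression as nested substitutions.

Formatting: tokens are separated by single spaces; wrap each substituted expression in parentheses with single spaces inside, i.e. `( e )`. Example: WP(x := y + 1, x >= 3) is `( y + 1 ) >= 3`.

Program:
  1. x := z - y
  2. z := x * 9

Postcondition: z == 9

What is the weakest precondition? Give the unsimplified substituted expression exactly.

post: z == 9
stmt 2: z := x * 9  -- replace 1 occurrence(s) of z with (x * 9)
  => ( x * 9 ) == 9
stmt 1: x := z - y  -- replace 1 occurrence(s) of x with (z - y)
  => ( ( z - y ) * 9 ) == 9

Answer: ( ( z - y ) * 9 ) == 9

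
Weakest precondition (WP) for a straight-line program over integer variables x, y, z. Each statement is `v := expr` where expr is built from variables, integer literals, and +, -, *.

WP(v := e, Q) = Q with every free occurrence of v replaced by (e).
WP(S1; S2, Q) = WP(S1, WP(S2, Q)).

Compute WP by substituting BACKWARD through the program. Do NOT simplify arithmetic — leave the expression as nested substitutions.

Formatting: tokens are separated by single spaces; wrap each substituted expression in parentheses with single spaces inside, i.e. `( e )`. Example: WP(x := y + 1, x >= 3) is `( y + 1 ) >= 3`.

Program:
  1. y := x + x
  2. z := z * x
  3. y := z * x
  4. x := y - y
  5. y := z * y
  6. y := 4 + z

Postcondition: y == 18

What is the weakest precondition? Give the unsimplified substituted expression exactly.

Answer: ( 4 + ( z * x ) ) == 18

Derivation:
post: y == 18
stmt 6: y := 4 + z  -- replace 1 occurrence(s) of y with (4 + z)
  => ( 4 + z ) == 18
stmt 5: y := z * y  -- replace 0 occurrence(s) of y with (z * y)
  => ( 4 + z ) == 18
stmt 4: x := y - y  -- replace 0 occurrence(s) of x with (y - y)
  => ( 4 + z ) == 18
stmt 3: y := z * x  -- replace 0 occurrence(s) of y with (z * x)
  => ( 4 + z ) == 18
stmt 2: z := z * x  -- replace 1 occurrence(s) of z with (z * x)
  => ( 4 + ( z * x ) ) == 18
stmt 1: y := x + x  -- replace 0 occurrence(s) of y with (x + x)
  => ( 4 + ( z * x ) ) == 18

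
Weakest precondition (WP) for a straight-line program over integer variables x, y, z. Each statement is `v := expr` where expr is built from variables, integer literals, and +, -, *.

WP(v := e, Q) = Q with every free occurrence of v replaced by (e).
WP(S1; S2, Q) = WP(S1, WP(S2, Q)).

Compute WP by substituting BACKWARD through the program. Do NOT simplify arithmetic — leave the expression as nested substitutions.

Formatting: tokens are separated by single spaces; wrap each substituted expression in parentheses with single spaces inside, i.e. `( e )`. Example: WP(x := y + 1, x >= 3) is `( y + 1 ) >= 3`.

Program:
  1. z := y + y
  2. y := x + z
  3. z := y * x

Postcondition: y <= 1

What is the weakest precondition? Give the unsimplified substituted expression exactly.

post: y <= 1
stmt 3: z := y * x  -- replace 0 occurrence(s) of z with (y * x)
  => y <= 1
stmt 2: y := x + z  -- replace 1 occurrence(s) of y with (x + z)
  => ( x + z ) <= 1
stmt 1: z := y + y  -- replace 1 occurrence(s) of z with (y + y)
  => ( x + ( y + y ) ) <= 1

Answer: ( x + ( y + y ) ) <= 1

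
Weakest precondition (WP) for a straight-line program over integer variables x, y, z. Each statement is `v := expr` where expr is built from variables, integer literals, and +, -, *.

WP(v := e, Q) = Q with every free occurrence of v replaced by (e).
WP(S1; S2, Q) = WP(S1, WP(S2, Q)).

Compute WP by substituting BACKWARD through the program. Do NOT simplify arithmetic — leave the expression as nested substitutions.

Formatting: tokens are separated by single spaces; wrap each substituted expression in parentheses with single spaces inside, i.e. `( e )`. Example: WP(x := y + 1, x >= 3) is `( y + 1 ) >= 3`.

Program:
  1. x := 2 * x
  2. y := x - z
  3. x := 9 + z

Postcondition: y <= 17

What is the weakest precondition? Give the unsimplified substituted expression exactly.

post: y <= 17
stmt 3: x := 9 + z  -- replace 0 occurrence(s) of x with (9 + z)
  => y <= 17
stmt 2: y := x - z  -- replace 1 occurrence(s) of y with (x - z)
  => ( x - z ) <= 17
stmt 1: x := 2 * x  -- replace 1 occurrence(s) of x with (2 * x)
  => ( ( 2 * x ) - z ) <= 17

Answer: ( ( 2 * x ) - z ) <= 17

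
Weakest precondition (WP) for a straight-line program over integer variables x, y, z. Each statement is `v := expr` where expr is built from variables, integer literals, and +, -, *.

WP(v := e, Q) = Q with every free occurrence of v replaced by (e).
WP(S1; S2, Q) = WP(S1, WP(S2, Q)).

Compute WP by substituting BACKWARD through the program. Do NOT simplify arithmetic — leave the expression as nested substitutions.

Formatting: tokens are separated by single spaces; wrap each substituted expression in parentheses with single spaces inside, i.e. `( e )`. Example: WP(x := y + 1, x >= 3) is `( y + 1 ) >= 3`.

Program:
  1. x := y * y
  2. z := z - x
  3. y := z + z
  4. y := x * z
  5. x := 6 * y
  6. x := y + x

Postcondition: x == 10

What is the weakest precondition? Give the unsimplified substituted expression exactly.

post: x == 10
stmt 6: x := y + x  -- replace 1 occurrence(s) of x with (y + x)
  => ( y + x ) == 10
stmt 5: x := 6 * y  -- replace 1 occurrence(s) of x with (6 * y)
  => ( y + ( 6 * y ) ) == 10
stmt 4: y := x * z  -- replace 2 occurrence(s) of y with (x * z)
  => ( ( x * z ) + ( 6 * ( x * z ) ) ) == 10
stmt 3: y := z + z  -- replace 0 occurrence(s) of y with (z + z)
  => ( ( x * z ) + ( 6 * ( x * z ) ) ) == 10
stmt 2: z := z - x  -- replace 2 occurrence(s) of z with (z - x)
  => ( ( x * ( z - x ) ) + ( 6 * ( x * ( z - x ) ) ) ) == 10
stmt 1: x := y * y  -- replace 4 occurrence(s) of x with (y * y)
  => ( ( ( y * y ) * ( z - ( y * y ) ) ) + ( 6 * ( ( y * y ) * ( z - ( y * y ) ) ) ) ) == 10

Answer: ( ( ( y * y ) * ( z - ( y * y ) ) ) + ( 6 * ( ( y * y ) * ( z - ( y * y ) ) ) ) ) == 10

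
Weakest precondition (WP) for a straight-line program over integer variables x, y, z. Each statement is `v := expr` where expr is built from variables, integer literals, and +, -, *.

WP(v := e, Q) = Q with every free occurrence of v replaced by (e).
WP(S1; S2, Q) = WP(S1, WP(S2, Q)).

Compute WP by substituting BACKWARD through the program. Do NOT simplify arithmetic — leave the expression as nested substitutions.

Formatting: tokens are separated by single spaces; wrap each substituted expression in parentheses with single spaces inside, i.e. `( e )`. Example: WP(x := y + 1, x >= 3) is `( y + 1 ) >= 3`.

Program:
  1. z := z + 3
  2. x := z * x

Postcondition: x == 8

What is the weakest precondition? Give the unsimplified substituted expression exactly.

Answer: ( ( z + 3 ) * x ) == 8

Derivation:
post: x == 8
stmt 2: x := z * x  -- replace 1 occurrence(s) of x with (z * x)
  => ( z * x ) == 8
stmt 1: z := z + 3  -- replace 1 occurrence(s) of z with (z + 3)
  => ( ( z + 3 ) * x ) == 8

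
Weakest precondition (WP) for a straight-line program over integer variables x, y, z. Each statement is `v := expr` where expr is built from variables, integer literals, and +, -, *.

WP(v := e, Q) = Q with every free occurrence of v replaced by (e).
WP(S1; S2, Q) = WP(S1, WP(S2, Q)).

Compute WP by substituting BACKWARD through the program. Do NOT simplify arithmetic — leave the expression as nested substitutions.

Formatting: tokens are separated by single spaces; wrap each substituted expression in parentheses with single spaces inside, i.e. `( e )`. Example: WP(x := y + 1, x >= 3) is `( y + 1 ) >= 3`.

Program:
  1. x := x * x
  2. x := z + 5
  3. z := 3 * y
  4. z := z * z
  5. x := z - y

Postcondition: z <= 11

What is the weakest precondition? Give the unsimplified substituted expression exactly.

Answer: ( ( 3 * y ) * ( 3 * y ) ) <= 11

Derivation:
post: z <= 11
stmt 5: x := z - y  -- replace 0 occurrence(s) of x with (z - y)
  => z <= 11
stmt 4: z := z * z  -- replace 1 occurrence(s) of z with (z * z)
  => ( z * z ) <= 11
stmt 3: z := 3 * y  -- replace 2 occurrence(s) of z with (3 * y)
  => ( ( 3 * y ) * ( 3 * y ) ) <= 11
stmt 2: x := z + 5  -- replace 0 occurrence(s) of x with (z + 5)
  => ( ( 3 * y ) * ( 3 * y ) ) <= 11
stmt 1: x := x * x  -- replace 0 occurrence(s) of x with (x * x)
  => ( ( 3 * y ) * ( 3 * y ) ) <= 11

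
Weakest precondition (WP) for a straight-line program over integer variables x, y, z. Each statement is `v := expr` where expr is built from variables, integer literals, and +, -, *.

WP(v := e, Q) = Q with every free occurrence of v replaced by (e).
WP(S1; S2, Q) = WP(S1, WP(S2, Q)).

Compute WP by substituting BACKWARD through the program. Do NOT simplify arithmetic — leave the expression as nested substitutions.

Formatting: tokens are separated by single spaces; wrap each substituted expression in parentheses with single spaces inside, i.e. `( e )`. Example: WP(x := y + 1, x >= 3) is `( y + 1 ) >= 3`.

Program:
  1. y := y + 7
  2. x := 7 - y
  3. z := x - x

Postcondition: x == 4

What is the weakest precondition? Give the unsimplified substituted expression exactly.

post: x == 4
stmt 3: z := x - x  -- replace 0 occurrence(s) of z with (x - x)
  => x == 4
stmt 2: x := 7 - y  -- replace 1 occurrence(s) of x with (7 - y)
  => ( 7 - y ) == 4
stmt 1: y := y + 7  -- replace 1 occurrence(s) of y with (y + 7)
  => ( 7 - ( y + 7 ) ) == 4

Answer: ( 7 - ( y + 7 ) ) == 4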